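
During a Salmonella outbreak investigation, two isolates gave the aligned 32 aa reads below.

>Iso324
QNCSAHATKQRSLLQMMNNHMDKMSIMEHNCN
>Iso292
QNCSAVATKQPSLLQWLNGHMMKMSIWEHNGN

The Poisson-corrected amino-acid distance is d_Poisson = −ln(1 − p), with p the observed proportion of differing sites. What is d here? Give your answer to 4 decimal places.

0.2877

Mismatches occur at site 6 (H→V), site 11 (R→P), site 16 (M→W), site 17 (M→L), site 19 (N→G), site 22 (D→M), site 27 (M→W), site 31 (C→G).
p = 8/32 = 0.250000.
d = −ln(1 − 0.250000) = −ln(0.750000) = 0.2877.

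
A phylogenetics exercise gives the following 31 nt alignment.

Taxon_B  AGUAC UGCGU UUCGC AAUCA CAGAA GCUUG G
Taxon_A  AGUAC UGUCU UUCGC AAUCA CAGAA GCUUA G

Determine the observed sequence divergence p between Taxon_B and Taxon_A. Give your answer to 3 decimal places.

0.097

The sequences differ at positions 8 (C/U), 9 (G/C), 30 (G/A).
There are 3 differences over 31 sites, so p = 3/31 = 0.097.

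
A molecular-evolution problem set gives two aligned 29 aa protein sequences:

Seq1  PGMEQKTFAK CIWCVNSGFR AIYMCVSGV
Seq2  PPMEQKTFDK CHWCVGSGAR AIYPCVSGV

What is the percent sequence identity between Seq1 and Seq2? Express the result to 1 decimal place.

79.3%

Mismatches occur at site 2 (G→P), site 9 (A→D), site 12 (I→H), site 16 (N→G), site 19 (F→A), site 24 (M→P).
23 of the 29 sites match, so the percent identity is 23/29 × 100 = 79.3%.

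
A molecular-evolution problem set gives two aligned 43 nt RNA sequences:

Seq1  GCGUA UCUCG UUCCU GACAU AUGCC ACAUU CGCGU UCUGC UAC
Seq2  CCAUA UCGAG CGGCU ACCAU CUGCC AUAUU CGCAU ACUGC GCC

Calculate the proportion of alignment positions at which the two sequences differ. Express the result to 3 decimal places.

0.349

The sequences differ at positions 1 (G/C), 3 (G/A), 8 (U/G), 9 (C/A), 11 (U/C), 12 (U/G), 13 (C/G), 16 (G/A), 17 (A/C), 21 (A/C), 27 (C/U), 34 (G/A), 36 (U/A), 41 (U/G), 42 (A/C).
There are 15 differences over 43 sites, so p = 15/43 = 0.349.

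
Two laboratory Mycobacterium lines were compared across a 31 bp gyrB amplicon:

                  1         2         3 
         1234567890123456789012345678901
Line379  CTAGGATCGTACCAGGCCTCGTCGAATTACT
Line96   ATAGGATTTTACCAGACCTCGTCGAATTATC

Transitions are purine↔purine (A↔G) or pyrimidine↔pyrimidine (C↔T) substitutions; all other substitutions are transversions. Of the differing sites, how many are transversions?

The sequences differ at positions 1 (C/A, transversion), 8 (C/T, transition), 9 (G/T, transversion), 16 (G/A, transition), 30 (C/T, transition), 31 (T/C, transition).
Of the 6 differences, 4 transitions and 2 transversions, so the answer is 2.

2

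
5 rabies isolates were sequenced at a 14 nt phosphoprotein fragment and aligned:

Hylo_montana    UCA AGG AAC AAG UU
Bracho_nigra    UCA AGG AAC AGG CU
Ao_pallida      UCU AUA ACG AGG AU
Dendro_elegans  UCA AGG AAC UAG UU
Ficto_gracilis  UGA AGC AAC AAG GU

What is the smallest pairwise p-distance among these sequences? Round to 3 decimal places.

Pairwise Hamming distances:
  Hylo_montana vs Bracho_nigra: 2
  Hylo_montana vs Ao_pallida: 7
  Hylo_montana vs Dendro_elegans: 1
  Hylo_montana vs Ficto_gracilis: 3
  Bracho_nigra vs Ao_pallida: 6
  Bracho_nigra vs Dendro_elegans: 3
  Bracho_nigra vs Ficto_gracilis: 4
  Ao_pallida vs Dendro_elegans: 8
  Ao_pallida vs Ficto_gracilis: 8
  Dendro_elegans vs Ficto_gracilis: 4
The smallest is 1 mismatch, between Hylo_montana and Dendro_elegans; p = 1/14 = 0.071.

0.071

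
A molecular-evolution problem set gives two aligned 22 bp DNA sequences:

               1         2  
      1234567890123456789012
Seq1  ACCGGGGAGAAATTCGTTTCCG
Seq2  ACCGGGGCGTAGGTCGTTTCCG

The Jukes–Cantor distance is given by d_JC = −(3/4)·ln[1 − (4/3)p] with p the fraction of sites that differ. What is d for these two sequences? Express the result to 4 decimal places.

The sequences differ at positions 8 (A/C), 10 (A/T), 12 (A/G), 13 (T/G).
p = 4/22 = 0.181818.
d = −0.75 · ln(1 − (4/3)·0.181818) = −0.75 · ln(0.757576) = −0.75 · (-0.277631) = 0.2082.

0.2082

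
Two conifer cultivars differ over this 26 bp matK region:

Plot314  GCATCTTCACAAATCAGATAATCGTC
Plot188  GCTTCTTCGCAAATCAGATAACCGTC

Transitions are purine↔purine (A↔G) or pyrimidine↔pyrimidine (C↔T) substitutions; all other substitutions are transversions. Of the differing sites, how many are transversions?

The sequences differ at positions 3 (A/T, transversion), 9 (A/G, transition), 22 (T/C, transition).
Of the 3 differences, 2 transitions and 1 transversion, so the answer is 1.

1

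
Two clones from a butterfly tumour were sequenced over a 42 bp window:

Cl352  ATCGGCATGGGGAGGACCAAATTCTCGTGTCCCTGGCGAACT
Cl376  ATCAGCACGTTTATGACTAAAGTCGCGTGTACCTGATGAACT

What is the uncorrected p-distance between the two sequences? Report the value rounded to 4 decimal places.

0.2857

The sequences differ at positions 4 (G/A), 8 (T/C), 10 (G/T), 11 (G/T), 12 (G/T), 14 (G/T), 18 (C/T), 22 (T/G), 25 (T/G), 31 (C/A), 36 (G/A), 37 (C/T).
There are 12 differences over 42 sites, so p = 12/42 = 0.2857.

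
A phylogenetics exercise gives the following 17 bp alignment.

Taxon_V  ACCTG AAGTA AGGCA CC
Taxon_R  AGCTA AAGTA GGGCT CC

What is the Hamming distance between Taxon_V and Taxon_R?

4

Mismatches occur at site 2 (C/G), site 5 (G/A), site 11 (A/G), site 15 (A/T).
That gives 4 mismatches out of 17 aligned sites, so the Hamming distance is 4.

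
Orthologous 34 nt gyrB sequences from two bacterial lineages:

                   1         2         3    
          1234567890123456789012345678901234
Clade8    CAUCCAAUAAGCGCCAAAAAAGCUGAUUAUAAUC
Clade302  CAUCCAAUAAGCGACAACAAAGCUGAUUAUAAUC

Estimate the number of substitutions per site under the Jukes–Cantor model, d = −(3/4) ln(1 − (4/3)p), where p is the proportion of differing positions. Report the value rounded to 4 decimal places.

The sequences differ at positions 14 (C/A), 18 (A/C).
p = 2/34 = 0.058824.
d = −0.75 · ln(1 − (4/3)·0.058824) = −0.75 · ln(0.921568) = −0.75 · (-0.081679) = 0.0613.

0.0613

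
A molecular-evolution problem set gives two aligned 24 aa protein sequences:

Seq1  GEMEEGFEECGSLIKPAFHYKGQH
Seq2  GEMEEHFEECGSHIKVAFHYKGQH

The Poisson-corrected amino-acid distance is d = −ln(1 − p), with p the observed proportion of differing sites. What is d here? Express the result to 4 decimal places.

0.1335

Mismatches occur at site 6 (G→H), site 13 (L→H), site 16 (P→V).
p = 3/24 = 0.125000.
d = −ln(1 − 0.125000) = −ln(0.875000) = 0.1335.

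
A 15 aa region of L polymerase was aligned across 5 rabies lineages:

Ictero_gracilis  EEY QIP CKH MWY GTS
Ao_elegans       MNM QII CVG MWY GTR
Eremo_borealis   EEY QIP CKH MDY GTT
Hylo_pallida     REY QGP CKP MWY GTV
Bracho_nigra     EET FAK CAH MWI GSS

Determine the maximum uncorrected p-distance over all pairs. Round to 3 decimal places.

Pairwise Hamming distances:
  Ictero_gracilis vs Ao_elegans: 7
  Ictero_gracilis vs Eremo_borealis: 2
  Ictero_gracilis vs Hylo_pallida: 4
  Ictero_gracilis vs Bracho_nigra: 7
  Ao_elegans vs Eremo_borealis: 8
  Ao_elegans vs Hylo_pallida: 8
  Ao_elegans vs Bracho_nigra: 11
  Eremo_borealis vs Hylo_pallida: 5
  Eremo_borealis vs Bracho_nigra: 9
  Hylo_pallida vs Bracho_nigra: 10
The largest is 11 mismatches, between Ao_elegans and Bracho_nigra; p = 11/15 = 0.733.

0.733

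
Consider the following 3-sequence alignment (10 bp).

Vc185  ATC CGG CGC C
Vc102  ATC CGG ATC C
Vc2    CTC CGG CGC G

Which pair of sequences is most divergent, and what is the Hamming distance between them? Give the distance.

4

Pairwise Hamming distances:
  Vc185 vs Vc102: 2
  Vc185 vs Vc2: 2
  Vc102 vs Vc2: 4
The largest is 4, between Vc102 and Vc2.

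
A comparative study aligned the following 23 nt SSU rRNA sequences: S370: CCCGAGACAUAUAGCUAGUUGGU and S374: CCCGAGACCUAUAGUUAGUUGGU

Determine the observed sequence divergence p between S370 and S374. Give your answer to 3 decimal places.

0.087

Differing sites — 9:A/C; 15:C/U.
There are 2 differences over 23 sites, so p = 2/23 = 0.087.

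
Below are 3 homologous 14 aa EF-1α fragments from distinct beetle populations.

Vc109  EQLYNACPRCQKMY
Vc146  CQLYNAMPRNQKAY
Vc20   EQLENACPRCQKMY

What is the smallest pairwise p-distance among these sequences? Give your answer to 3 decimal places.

0.071

Pairwise Hamming distances:
  Vc109 vs Vc146: 4
  Vc109 vs Vc20: 1
  Vc146 vs Vc20: 5
The smallest is 1 mismatch, between Vc109 and Vc20; p = 1/14 = 0.071.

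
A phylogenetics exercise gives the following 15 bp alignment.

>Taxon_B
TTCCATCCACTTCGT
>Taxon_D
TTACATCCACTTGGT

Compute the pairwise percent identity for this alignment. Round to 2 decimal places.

86.67%

The sequences differ at positions 3 (C/A), 13 (C/G).
13 of the 15 sites match, so the percent identity is 13/15 × 100 = 86.67%.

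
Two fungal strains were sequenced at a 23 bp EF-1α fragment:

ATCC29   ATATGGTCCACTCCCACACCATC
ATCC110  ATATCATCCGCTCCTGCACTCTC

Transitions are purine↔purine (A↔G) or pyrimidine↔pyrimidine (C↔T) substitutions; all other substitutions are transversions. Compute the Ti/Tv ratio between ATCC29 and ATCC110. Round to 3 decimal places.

Mismatches occur at site 5 (G/C, transversion), site 6 (G/A, transition), site 10 (A/G, transition), site 15 (C/T, transition), site 16 (A/G, transition), site 20 (C/T, transition), site 21 (A/C, transversion).
Of the 7 differences, 5 transitions and 2 transversions, so Ti/Tv = 5/2 = 2.500.

2.500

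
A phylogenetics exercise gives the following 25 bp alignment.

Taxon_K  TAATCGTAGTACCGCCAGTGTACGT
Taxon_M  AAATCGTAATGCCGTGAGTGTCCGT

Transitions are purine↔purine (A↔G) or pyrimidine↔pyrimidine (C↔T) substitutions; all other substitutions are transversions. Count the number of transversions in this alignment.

Differing sites — 1:T/A (Tv); 9:G/A (Ti); 11:A/G (Ti); 15:C/T (Ti); 16:C/G (Tv); 22:A/C (Tv).
Of the 6 differences, 3 transitions and 3 transversions, so the answer is 3.

3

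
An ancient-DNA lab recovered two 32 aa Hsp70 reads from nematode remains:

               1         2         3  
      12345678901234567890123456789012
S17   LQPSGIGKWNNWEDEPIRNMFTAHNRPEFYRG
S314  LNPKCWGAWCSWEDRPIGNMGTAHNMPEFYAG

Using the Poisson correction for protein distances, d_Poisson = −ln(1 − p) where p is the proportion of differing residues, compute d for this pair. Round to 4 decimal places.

Mismatches occur at site 2 (Q→N), site 4 (S→K), site 5 (G→C), site 6 (I→W), site 8 (K→A), site 10 (N→C), site 11 (N→S), site 15 (E→R), site 18 (R→G), site 21 (F→G), site 26 (R→M), site 31 (R→A).
p = 12/32 = 0.375000.
d = −ln(1 − 0.375000) = −ln(0.625000) = 0.4700.

0.4700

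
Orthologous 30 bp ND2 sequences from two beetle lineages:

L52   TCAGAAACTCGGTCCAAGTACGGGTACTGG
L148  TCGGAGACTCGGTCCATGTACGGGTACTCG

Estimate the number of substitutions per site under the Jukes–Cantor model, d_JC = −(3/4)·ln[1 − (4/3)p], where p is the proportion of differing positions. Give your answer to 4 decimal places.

0.1468

Differing sites — 3:A/G; 6:A/G; 17:A/T; 29:G/C.
p = 4/30 = 0.133333.
d = −0.75 · ln(1 − (4/3)·0.133333) = −0.75 · ln(0.822223) = −0.75 · (-0.195744) = 0.1468.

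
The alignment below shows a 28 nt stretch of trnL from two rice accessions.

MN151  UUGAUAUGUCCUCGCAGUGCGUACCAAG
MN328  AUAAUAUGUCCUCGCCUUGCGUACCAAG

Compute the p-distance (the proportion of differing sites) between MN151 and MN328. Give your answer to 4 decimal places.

The sequences differ at positions 1 (U/A), 3 (G/A), 16 (A/C), 17 (G/U).
There are 4 differences over 28 sites, so p = 4/28 = 0.1429.

0.1429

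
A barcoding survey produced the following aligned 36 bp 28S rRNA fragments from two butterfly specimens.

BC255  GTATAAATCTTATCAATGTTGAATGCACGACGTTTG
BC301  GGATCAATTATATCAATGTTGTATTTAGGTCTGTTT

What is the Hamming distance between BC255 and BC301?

The sequences differ at positions 2 (T/G), 5 (A/C), 9 (C/T), 10 (T/A), 22 (A/T), 25 (G/T), 26 (C/T), 28 (C/G), 30 (A/T), 32 (G/T), 33 (T/G), 36 (G/T).
That gives 12 mismatches out of 36 aligned sites, so the Hamming distance is 12.

12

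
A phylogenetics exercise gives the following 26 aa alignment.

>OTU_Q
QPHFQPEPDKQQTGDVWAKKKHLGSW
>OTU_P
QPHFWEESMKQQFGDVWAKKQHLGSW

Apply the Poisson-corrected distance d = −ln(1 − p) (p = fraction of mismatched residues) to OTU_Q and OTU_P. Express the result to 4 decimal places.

The sequences differ at positions 5 (Q/W), 6 (P/E), 8 (P/S), 9 (D/M), 13 (T/F), 21 (K/Q).
p = 6/26 = 0.230769.
d = −ln(1 − 0.230769) = −ln(0.769231) = 0.2624.

0.2624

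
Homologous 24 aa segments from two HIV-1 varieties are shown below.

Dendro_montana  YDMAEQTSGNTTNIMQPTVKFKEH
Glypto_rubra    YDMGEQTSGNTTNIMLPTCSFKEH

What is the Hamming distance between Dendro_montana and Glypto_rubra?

The sequences differ at positions 4 (A/G), 16 (Q/L), 19 (V/C), 20 (K/S).
That gives 4 mismatches out of 24 aligned sites, so the Hamming distance is 4.

4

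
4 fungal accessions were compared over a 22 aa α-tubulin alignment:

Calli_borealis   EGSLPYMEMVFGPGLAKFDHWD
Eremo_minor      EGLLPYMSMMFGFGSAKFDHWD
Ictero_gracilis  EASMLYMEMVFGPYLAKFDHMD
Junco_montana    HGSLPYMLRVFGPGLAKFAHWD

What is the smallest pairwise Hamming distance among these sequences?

Pairwise Hamming distances:
  Calli_borealis vs Eremo_minor: 5
  Calli_borealis vs Ictero_gracilis: 5
  Calli_borealis vs Junco_montana: 4
  Eremo_minor vs Ictero_gracilis: 10
  Eremo_minor vs Junco_montana: 8
  Ictero_gracilis vs Junco_montana: 9
The smallest is 4, between Calli_borealis and Junco_montana.

4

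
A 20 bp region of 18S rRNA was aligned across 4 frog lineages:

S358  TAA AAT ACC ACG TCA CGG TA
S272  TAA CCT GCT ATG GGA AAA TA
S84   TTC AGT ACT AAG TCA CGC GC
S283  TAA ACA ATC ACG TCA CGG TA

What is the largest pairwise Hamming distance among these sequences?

13

Pairwise Hamming distances:
  S358 vs S272: 10
  S358 vs S84: 8
  S358 vs S283: 3
  S272 vs S84: 13
  S272 vs S283: 11
  S84 vs S283: 10
The largest is 13, between S272 and S84.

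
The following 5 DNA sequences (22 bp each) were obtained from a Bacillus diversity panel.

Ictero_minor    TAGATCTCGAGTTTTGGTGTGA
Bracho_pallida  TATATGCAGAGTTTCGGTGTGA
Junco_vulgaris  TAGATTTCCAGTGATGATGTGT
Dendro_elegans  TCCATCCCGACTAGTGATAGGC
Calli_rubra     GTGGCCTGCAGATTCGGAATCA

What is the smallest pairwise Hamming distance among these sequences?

5

Pairwise Hamming distances:
  Ictero_minor vs Bracho_pallida: 5
  Ictero_minor vs Junco_vulgaris: 6
  Ictero_minor vs Dendro_elegans: 10
  Ictero_minor vs Calli_rubra: 11
  Bracho_pallida vs Junco_vulgaris: 10
  Bracho_pallida vs Dendro_elegans: 12
  Bracho_pallida vs Calli_rubra: 13
  Junco_vulgaris vs Dendro_elegans: 11
  Junco_vulgaris vs Calli_rubra: 15
  Dendro_elegans vs Calli_rubra: 18
The smallest is 5, between Ictero_minor and Bracho_pallida.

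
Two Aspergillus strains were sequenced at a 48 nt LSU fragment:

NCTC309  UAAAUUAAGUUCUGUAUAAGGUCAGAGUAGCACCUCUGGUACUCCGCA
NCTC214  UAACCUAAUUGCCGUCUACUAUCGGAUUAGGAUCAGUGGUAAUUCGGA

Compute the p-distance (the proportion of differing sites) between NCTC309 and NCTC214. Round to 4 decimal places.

0.3750

The sequences differ at positions 4 (A/C), 5 (U/C), 9 (G/U), 11 (U/G), 13 (U/C), 16 (A/C), 19 (A/C), 20 (G/U), 21 (G/A), 24 (A/G), 27 (G/U), 31 (C/G), 33 (C/U), 35 (U/A), 36 (C/G), 42 (C/A), 44 (C/U), 47 (C/G).
There are 18 differences over 48 sites, so p = 18/48 = 0.3750.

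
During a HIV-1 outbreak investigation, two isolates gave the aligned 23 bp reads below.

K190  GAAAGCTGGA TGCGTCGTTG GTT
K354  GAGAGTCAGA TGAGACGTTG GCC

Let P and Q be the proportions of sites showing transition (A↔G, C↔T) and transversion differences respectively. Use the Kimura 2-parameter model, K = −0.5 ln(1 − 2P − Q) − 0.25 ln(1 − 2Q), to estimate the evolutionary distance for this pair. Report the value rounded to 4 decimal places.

0.5169

Differing sites — 3:A/G (Ti); 6:C/T (Ti); 7:T/C (Ti); 8:G/A (Ti); 13:C/A (Tv); 15:T/A (Tv); 22:T/C (Ti); 23:T/C (Ti).
Of the 8 differences, 6 transitions and 2 transversions over 23 sites: P = 6/23 = 0.260870, Q = 2/23 = 0.086957.
d = −0.5·ln(0.391303) − 0.25·ln(0.826086) = −0.5·(-0.938273) − 0.25·(-0.191056) = 0.5169.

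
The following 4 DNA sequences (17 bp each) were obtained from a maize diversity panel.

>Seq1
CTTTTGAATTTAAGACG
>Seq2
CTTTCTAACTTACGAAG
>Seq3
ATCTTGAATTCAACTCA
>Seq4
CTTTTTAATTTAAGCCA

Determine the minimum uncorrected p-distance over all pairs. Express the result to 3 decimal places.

0.176

Pairwise Hamming distances:
  Seq1 vs Seq2: 5
  Seq1 vs Seq3: 6
  Seq1 vs Seq4: 3
  Seq2 vs Seq3: 11
  Seq2 vs Seq4: 6
  Seq3 vs Seq4: 6
The smallest is 3 mismatches, between Seq1 and Seq4; p = 3/17 = 0.176.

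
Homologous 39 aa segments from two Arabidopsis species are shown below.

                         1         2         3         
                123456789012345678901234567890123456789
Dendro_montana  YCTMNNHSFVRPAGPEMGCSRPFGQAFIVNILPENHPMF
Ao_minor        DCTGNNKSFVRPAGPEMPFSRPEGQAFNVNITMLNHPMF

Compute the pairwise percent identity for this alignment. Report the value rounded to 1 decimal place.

Differing sites — 1:Y/D; 4:M/G; 7:H/K; 18:G/P; 19:C/F; 23:F/E; 28:I/N; 32:L/T; 33:P/M; 34:E/L.
29 of the 39 sites match, so the percent identity is 29/39 × 100 = 74.4%.

74.4%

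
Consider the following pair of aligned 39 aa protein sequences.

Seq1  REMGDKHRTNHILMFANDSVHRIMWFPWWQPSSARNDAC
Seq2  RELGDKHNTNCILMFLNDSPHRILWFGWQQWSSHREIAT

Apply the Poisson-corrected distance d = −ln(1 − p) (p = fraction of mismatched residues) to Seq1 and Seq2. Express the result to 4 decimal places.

0.4055

Mismatches occur at site 3 (M↔L), site 8 (R↔N), site 11 (H↔C), site 16 (A↔L), site 20 (V↔P), site 24 (M↔L), site 27 (P↔G), site 29 (W↔Q), site 31 (P↔W), site 34 (A↔H), site 36 (N↔E), site 37 (D↔I), site 39 (C↔T).
p = 13/39 = 0.333333.
d = −ln(1 − 0.333333) = −ln(0.666667) = 0.4055.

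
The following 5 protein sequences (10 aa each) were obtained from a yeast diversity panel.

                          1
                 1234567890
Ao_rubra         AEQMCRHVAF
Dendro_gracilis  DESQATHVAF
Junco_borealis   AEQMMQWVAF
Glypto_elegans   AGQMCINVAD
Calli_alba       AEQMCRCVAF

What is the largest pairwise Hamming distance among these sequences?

8

Pairwise Hamming distances:
  Ao_rubra vs Dendro_gracilis: 5
  Ao_rubra vs Junco_borealis: 3
  Ao_rubra vs Glypto_elegans: 4
  Ao_rubra vs Calli_alba: 1
  Dendro_gracilis vs Junco_borealis: 6
  Dendro_gracilis vs Glypto_elegans: 8
  Dendro_gracilis vs Calli_alba: 6
  Junco_borealis vs Glypto_elegans: 5
  Junco_borealis vs Calli_alba: 3
  Glypto_elegans vs Calli_alba: 4
The largest is 8, between Dendro_gracilis and Glypto_elegans.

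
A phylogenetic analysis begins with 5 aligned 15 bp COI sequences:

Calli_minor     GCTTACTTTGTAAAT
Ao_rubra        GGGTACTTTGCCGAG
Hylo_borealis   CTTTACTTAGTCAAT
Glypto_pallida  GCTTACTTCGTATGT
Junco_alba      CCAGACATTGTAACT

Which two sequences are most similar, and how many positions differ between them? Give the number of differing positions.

3

Pairwise Hamming distances:
  Calli_minor vs Ao_rubra: 6
  Calli_minor vs Hylo_borealis: 4
  Calli_minor vs Glypto_pallida: 3
  Calli_minor vs Junco_alba: 5
  Ao_rubra vs Hylo_borealis: 7
  Ao_rubra vs Glypto_pallida: 8
  Ao_rubra vs Junco_alba: 10
  Hylo_borealis vs Glypto_pallida: 6
  Hylo_borealis vs Junco_alba: 7
  Glypto_pallida vs Junco_alba: 7
The smallest is 3, between Calli_minor and Glypto_pallida.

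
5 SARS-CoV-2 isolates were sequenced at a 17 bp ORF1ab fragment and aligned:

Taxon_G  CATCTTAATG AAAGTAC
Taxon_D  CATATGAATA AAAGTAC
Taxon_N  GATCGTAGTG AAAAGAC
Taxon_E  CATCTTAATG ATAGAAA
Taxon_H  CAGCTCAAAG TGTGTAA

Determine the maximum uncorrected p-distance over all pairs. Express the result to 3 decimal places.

Pairwise Hamming distances:
  Taxon_G vs Taxon_D: 3
  Taxon_G vs Taxon_N: 5
  Taxon_G vs Taxon_E: 3
  Taxon_G vs Taxon_H: 7
  Taxon_D vs Taxon_N: 8
  Taxon_D vs Taxon_E: 6
  Taxon_D vs Taxon_H: 9
  Taxon_N vs Taxon_E: 7
  Taxon_N vs Taxon_H: 12
  Taxon_E vs Taxon_H: 7
The largest is 12 mismatches, between Taxon_N and Taxon_H; p = 12/17 = 0.706.

0.706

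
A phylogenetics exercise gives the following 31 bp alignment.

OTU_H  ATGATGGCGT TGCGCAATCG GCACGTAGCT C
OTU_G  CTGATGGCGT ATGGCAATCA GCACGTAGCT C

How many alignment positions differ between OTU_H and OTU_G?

5

The sequences differ at positions 1 (A/C), 11 (T/A), 12 (G/T), 13 (C/G), 20 (G/A).
That gives 5 mismatches out of 31 aligned sites, so the Hamming distance is 5.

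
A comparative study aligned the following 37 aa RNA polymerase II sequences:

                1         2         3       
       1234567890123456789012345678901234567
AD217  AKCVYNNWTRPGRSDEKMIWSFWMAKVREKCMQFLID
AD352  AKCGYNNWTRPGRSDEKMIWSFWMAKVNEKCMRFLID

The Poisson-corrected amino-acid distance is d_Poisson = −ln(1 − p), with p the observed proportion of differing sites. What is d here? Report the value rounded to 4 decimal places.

Mismatches occur at site 4 (V→G), site 28 (R→N), site 33 (Q→R).
p = 3/37 = 0.081081.
d = −ln(1 − 0.081081) = −ln(0.918919) = 0.0846.

0.0846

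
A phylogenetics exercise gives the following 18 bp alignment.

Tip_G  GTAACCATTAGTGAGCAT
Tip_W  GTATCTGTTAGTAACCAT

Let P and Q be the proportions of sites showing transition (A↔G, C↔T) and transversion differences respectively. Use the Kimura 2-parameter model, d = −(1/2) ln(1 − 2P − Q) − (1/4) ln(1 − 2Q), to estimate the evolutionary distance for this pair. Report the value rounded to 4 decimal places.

Differing sites — 4:A/T (Tv); 6:C/T (Ti); 7:A/G (Ti); 13:G/A (Ti); 15:G/C (Tv).
Of the 5 differences, 3 transitions and 2 transversions over 18 sites: P = 3/18 = 0.166667, Q = 2/18 = 0.111111.
d = −0.5·ln(0.555555) − 0.25·ln(0.777778) = −0.5·(-0.587788) − 0.25·(-0.251314) = 0.3567.

0.3567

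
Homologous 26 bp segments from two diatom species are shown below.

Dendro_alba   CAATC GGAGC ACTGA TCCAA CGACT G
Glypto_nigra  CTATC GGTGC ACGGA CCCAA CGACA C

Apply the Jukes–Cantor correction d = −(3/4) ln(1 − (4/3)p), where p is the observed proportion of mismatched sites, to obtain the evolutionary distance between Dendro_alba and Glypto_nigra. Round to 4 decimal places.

The sequences differ at positions 2 (A/T), 8 (A/T), 13 (T/G), 16 (T/C), 25 (T/A), 26 (G/C).
p = 6/26 = 0.230769.
d = −0.75 · ln(1 − (4/3)·0.230769) = −0.75 · ln(0.692308) = −0.75 · (-0.367724) = 0.2758.

0.2758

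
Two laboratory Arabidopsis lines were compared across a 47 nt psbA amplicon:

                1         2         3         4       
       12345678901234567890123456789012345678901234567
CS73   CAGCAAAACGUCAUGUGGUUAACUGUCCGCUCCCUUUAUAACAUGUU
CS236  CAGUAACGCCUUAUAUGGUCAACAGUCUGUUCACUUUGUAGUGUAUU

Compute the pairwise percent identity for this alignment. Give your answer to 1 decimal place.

Mismatches occur at site 4 (C↔U), site 7 (A↔C), site 8 (A↔G), site 10 (G↔C), site 12 (C↔U), site 15 (G↔A), site 20 (U↔C), site 24 (U↔A), site 28 (C↔U), site 30 (C↔U), site 33 (C↔A), site 38 (A↔G), site 41 (A↔G), site 42 (C↔U), site 43 (A↔G), site 45 (G↔A).
31 of the 47 sites match, so the percent identity is 31/47 × 100 = 66.0%.

66.0%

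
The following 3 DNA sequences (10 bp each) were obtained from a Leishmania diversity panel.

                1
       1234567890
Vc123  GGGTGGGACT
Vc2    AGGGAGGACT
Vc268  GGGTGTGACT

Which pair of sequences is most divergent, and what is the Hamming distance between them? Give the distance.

4

Pairwise Hamming distances:
  Vc123 vs Vc2: 3
  Vc123 vs Vc268: 1
  Vc2 vs Vc268: 4
The largest is 4, between Vc2 and Vc268.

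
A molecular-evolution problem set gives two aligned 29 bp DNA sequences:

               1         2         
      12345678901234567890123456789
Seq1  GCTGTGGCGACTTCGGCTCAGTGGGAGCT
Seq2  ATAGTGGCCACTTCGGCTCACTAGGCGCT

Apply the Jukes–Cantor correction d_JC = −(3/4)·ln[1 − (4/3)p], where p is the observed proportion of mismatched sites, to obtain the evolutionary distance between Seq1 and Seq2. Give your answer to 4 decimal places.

0.2913

Differing sites — 1:G/A; 2:C/T; 3:T/A; 9:G/C; 21:G/C; 23:G/A; 26:A/C.
p = 7/29 = 0.241379.
d = −0.75 · ln(1 − (4/3)·0.241379) = −0.75 · ln(0.678161) = −0.75 · (-0.388371) = 0.2913.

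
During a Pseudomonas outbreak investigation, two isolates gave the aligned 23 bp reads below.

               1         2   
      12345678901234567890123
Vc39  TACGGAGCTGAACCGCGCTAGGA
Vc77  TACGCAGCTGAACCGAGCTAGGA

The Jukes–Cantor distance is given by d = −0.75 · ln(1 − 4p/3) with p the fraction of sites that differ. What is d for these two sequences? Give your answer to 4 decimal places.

0.0924

Mismatches occur at site 5 (G↔C), site 16 (C↔A).
p = 2/23 = 0.086957.
d = −0.75 · ln(1 − (4/3)·0.086957) = −0.75 · ln(0.884057) = −0.75 · (-0.123234) = 0.0924.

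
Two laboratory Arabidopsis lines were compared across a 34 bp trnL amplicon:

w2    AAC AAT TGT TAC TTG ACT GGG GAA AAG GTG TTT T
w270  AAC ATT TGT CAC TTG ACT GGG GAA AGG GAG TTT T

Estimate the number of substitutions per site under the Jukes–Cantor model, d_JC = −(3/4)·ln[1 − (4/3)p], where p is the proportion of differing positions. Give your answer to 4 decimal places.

0.1280

Differing sites — 5:A/T; 10:T/C; 26:A/G; 29:T/A.
p = 4/34 = 0.117647.
d = −0.75 · ln(1 − (4/3)·0.117647) = −0.75 · ln(0.843137) = −0.75 · (-0.170626) = 0.1280.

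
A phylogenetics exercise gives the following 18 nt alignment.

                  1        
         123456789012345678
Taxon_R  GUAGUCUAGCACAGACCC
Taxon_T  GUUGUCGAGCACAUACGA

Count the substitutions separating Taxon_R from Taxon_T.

The sequences differ at positions 3 (A/U), 7 (U/G), 14 (G/U), 17 (C/G), 18 (C/A).
That gives 5 mismatches out of 18 aligned sites, so the Hamming distance is 5.

5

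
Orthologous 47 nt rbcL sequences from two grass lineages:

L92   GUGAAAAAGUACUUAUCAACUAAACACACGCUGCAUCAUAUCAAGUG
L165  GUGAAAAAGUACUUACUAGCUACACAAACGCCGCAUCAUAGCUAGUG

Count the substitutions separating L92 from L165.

8

Differing sites — 16:U/C; 17:C/U; 19:A/G; 23:A/C; 27:C/A; 32:U/C; 41:U/G; 43:A/U.
That gives 8 mismatches out of 47 aligned sites, so the Hamming distance is 8.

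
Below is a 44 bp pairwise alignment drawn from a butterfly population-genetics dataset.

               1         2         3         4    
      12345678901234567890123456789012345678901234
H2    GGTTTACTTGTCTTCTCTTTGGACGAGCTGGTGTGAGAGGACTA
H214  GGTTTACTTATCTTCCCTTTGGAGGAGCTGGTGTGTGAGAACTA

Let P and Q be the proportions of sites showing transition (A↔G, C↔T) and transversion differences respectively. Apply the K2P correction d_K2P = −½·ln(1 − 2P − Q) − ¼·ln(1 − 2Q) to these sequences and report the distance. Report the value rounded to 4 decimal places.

Mismatches occur at site 10 (G↔A, transition), site 16 (T↔C, transition), site 24 (C↔G, transversion), site 36 (A↔T, transversion), site 40 (G↔A, transition).
Of the 5 differences, 3 transitions and 2 transversions over 44 sites: P = 3/44 = 0.068182, Q = 2/44 = 0.045455.
d = −0.5·ln(0.818181) − 0.25·ln(0.909090) = −0.5·(-0.200672) − 0.25·(-0.095311) = 0.1242.

0.1242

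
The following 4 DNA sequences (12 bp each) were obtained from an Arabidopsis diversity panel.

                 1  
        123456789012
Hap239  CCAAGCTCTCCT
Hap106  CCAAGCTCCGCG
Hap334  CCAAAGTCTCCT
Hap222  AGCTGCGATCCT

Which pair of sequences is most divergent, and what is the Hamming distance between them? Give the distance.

Pairwise Hamming distances:
  Hap239 vs Hap106: 3
  Hap239 vs Hap334: 2
  Hap239 vs Hap222: 6
  Hap106 vs Hap334: 5
  Hap106 vs Hap222: 9
  Hap334 vs Hap222: 8
The largest is 9, between Hap106 and Hap222.

9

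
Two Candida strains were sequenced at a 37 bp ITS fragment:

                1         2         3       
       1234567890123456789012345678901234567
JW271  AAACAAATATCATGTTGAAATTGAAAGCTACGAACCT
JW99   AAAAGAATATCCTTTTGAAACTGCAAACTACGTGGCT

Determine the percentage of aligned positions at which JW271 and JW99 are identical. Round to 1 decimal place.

73.0%

Mismatches occur at site 4 (C↔A), site 5 (A↔G), site 12 (A↔C), site 14 (G↔T), site 21 (T↔C), site 24 (A↔C), site 27 (G↔A), site 33 (A↔T), site 34 (A↔G), site 35 (C↔G).
27 of the 37 sites match, so the percent identity is 27/37 × 100 = 73.0%.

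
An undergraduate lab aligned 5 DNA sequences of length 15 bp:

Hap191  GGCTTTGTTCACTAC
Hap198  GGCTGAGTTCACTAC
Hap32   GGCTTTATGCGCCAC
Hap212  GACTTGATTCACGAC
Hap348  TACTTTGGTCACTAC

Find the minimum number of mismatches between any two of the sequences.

2

Pairwise Hamming distances:
  Hap191 vs Hap198: 2
  Hap191 vs Hap32: 4
  Hap191 vs Hap212: 4
  Hap191 vs Hap348: 3
  Hap198 vs Hap32: 6
  Hap198 vs Hap212: 5
  Hap198 vs Hap348: 5
  Hap32 vs Hap212: 5
  Hap32 vs Hap348: 7
  Hap212 vs Hap348: 5
The smallest is 2, between Hap191 and Hap198.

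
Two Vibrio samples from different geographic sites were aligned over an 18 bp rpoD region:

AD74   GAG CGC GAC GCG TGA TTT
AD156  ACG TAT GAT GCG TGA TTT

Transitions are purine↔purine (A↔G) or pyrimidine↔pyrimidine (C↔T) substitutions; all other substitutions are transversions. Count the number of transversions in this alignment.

1

Mismatches occur at site 1 (G→A, transition), site 2 (A→C, transversion), site 4 (C→T, transition), site 5 (G→A, transition), site 6 (C→T, transition), site 9 (C→T, transition).
Of the 6 differences, 5 transitions and 1 transversion, so the answer is 1.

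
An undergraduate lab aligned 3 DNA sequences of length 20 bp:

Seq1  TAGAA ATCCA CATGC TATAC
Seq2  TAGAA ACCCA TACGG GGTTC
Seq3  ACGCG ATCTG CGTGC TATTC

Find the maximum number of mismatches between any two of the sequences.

13

Pairwise Hamming distances:
  Seq1 vs Seq2: 7
  Seq1 vs Seq3: 8
  Seq2 vs Seq3: 13
The largest is 13, between Seq2 and Seq3.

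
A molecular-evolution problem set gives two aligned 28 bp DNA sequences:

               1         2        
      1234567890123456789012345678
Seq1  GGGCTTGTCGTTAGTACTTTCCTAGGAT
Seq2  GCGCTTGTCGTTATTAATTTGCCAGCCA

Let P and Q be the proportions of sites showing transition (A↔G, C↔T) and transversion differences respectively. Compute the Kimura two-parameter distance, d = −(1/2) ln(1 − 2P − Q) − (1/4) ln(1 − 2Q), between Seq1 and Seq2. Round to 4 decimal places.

0.3672

Differing sites — 2:G/C (Tv); 14:G/T (Tv); 17:C/A (Tv); 21:C/G (Tv); 23:T/C (Ti); 26:G/C (Tv); 27:A/C (Tv); 28:T/A (Tv).
Of the 8 differences, 1 transition and 7 transversions over 28 sites: P = 1/28 = 0.035714, Q = 7/28 = 0.250000.
d = −0.5·ln(0.678572) − 0.25·ln(0.500000) = −0.5·(-0.387765) − 0.25·(-0.693147) = 0.3672.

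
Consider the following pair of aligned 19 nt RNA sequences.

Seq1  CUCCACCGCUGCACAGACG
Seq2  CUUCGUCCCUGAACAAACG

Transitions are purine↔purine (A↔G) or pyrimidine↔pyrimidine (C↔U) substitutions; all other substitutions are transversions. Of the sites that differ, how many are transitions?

The sequences differ at positions 3 (C/U, transition), 5 (A/G, transition), 6 (C/U, transition), 8 (G/C, transversion), 12 (C/A, transversion), 16 (G/A, transition).
Of the 6 differences, 4 transitions and 2 transversions, so the answer is 4.

4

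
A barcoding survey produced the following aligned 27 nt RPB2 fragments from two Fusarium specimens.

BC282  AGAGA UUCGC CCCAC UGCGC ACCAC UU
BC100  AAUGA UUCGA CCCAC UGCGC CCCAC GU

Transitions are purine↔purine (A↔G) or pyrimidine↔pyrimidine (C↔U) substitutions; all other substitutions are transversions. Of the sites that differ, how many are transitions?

The sequences differ at positions 2 (G/A, transition), 3 (A/U, transversion), 10 (C/A, transversion), 21 (A/C, transversion), 26 (U/G, transversion).
Of the 5 differences, 1 transition and 4 transversions, so the answer is 1.

1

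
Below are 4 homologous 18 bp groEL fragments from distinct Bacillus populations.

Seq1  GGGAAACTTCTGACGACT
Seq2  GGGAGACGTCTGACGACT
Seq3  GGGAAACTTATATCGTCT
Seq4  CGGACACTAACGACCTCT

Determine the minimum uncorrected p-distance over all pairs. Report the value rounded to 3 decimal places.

0.111

Pairwise Hamming distances:
  Seq1 vs Seq2: 2
  Seq1 vs Seq3: 4
  Seq1 vs Seq4: 7
  Seq2 vs Seq3: 6
  Seq2 vs Seq4: 8
  Seq3 vs Seq4: 7
The smallest is 2 mismatches, between Seq1 and Seq2; p = 2/18 = 0.111.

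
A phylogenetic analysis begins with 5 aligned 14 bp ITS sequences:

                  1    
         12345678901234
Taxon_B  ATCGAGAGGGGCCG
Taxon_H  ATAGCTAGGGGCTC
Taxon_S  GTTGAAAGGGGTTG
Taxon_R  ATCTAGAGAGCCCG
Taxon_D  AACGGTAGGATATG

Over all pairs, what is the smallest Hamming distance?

Pairwise Hamming distances:
  Taxon_B vs Taxon_H: 5
  Taxon_B vs Taxon_S: 5
  Taxon_B vs Taxon_R: 3
  Taxon_B vs Taxon_D: 7
  Taxon_H vs Taxon_S: 6
  Taxon_H vs Taxon_R: 8
  Taxon_H vs Taxon_D: 7
  Taxon_S vs Taxon_R: 8
  Taxon_S vs Taxon_D: 8
  Taxon_R vs Taxon_D: 9
The smallest is 3, between Taxon_B and Taxon_R.

3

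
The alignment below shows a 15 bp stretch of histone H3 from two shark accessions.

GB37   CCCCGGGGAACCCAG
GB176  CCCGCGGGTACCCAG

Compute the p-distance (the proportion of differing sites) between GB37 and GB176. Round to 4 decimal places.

0.2000

The sequences differ at positions 4 (C/G), 5 (G/C), 9 (A/T).
There are 3 differences over 15 sites, so p = 3/15 = 0.2000.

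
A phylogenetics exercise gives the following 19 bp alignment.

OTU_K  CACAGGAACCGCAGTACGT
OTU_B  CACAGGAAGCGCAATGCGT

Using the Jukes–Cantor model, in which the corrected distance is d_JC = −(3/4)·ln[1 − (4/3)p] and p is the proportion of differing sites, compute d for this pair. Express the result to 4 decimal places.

The sequences differ at positions 9 (C/G), 14 (G/A), 16 (A/G).
p = 3/19 = 0.157895.
d = −0.75 · ln(1 − (4/3)·0.157895) = −0.75 · ln(0.789473) = −0.75 · (-0.236390) = 0.1773.

0.1773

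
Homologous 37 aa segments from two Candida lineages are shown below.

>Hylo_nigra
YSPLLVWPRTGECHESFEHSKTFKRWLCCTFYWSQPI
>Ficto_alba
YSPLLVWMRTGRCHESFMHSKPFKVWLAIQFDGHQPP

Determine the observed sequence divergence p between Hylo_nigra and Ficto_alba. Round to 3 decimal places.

0.324

Differing sites — 8:P/M; 12:E/R; 18:E/M; 22:T/P; 25:R/V; 28:C/A; 29:C/I; 30:T/Q; 32:Y/D; 33:W/G; 34:S/H; 37:I/P.
There are 12 differences over 37 sites, so p = 12/37 = 0.324.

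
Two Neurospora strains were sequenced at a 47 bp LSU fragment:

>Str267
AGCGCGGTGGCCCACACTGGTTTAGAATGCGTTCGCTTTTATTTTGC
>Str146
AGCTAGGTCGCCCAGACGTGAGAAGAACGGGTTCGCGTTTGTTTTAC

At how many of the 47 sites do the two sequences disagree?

Mismatches occur at site 4 (G↔T), site 5 (C↔A), site 9 (G↔C), site 15 (C↔G), site 18 (T↔G), site 19 (G↔T), site 21 (T↔A), site 22 (T↔G), site 23 (T↔A), site 28 (T↔C), site 30 (C↔G), site 37 (T↔G), site 41 (A↔G), site 46 (G↔A).
That gives 14 mismatches out of 47 aligned sites, so the Hamming distance is 14.

14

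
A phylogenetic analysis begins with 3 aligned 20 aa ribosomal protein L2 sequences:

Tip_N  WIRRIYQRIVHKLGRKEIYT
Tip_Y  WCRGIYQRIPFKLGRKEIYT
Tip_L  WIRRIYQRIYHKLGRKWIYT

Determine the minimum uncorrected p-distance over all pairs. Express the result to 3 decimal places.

0.100

Pairwise Hamming distances:
  Tip_N vs Tip_Y: 4
  Tip_N vs Tip_L: 2
  Tip_Y vs Tip_L: 5
The smallest is 2 mismatches, between Tip_N and Tip_L; p = 2/20 = 0.100.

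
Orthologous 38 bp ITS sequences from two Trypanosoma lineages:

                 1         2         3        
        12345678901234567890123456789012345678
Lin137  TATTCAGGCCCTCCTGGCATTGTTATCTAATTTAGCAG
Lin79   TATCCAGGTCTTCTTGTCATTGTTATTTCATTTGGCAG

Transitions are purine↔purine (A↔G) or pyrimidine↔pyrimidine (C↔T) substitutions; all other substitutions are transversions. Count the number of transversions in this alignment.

2

Mismatches occur at site 4 (T→C, transition), site 9 (C→T, transition), site 11 (C→T, transition), site 14 (C→T, transition), site 17 (G→T, transversion), site 27 (C→T, transition), site 29 (A→C, transversion), site 34 (A→G, transition).
Of the 8 differences, 6 transitions and 2 transversions, so the answer is 2.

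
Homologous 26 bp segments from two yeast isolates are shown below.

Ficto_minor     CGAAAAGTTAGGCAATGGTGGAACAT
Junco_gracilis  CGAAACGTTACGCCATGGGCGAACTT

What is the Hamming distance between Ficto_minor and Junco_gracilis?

Differing sites — 6:A/C; 11:G/C; 14:A/C; 19:T/G; 20:G/C; 25:A/T.
That gives 6 mismatches out of 26 aligned sites, so the Hamming distance is 6.

6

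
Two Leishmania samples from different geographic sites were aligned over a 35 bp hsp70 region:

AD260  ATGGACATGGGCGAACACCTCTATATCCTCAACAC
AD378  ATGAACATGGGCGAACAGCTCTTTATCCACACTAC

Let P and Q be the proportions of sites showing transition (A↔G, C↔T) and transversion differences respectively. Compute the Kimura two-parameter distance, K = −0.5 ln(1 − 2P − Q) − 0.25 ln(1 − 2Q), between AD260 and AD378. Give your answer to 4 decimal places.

0.1946

The sequences differ at positions 4 (G/A, transition), 18 (C/G, transversion), 23 (A/T, transversion), 29 (T/A, transversion), 32 (A/C, transversion), 33 (C/T, transition).
Of the 6 differences, 2 transitions and 4 transversions over 35 sites: P = 2/35 = 0.057143, Q = 4/35 = 0.114286.
d = −0.5·ln(0.771428) − 0.25·ln(0.771428) = −0.5·(-0.259512) − 0.25·(-0.259512) = 0.1946.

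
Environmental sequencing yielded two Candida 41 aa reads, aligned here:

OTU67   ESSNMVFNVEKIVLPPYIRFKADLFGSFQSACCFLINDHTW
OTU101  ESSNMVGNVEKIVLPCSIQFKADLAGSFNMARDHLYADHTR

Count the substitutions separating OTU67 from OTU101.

13

The sequences differ at positions 7 (F/G), 16 (P/C), 17 (Y/S), 19 (R/Q), 25 (F/A), 29 (Q/N), 30 (S/M), 32 (C/R), 33 (C/D), 34 (F/H), 36 (I/Y), 37 (N/A), 41 (W/R).
That gives 13 mismatches out of 41 aligned sites, so the Hamming distance is 13.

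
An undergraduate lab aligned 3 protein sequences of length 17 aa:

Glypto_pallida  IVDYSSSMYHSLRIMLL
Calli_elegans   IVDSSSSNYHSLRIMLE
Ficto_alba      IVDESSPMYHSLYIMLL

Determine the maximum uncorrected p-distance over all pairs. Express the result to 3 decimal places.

0.294

Pairwise Hamming distances:
  Glypto_pallida vs Calli_elegans: 3
  Glypto_pallida vs Ficto_alba: 3
  Calli_elegans vs Ficto_alba: 5
The largest is 5 mismatches, between Calli_elegans and Ficto_alba; p = 5/17 = 0.294.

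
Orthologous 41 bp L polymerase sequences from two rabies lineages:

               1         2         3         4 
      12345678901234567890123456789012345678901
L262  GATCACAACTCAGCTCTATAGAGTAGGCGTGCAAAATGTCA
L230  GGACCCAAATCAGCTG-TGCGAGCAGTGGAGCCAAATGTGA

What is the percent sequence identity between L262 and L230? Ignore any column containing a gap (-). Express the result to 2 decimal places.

Excluding the 1 gap column leaves 40 comparable sites.
Mismatches occur at site 2 (A→G), site 3 (T→A), site 5 (A→C), site 9 (C→A), site 16 (C→G), site 18 (A→T), site 19 (T→G), site 20 (A→C), site 24 (T→C), site 27 (G→T), site 28 (C→G), site 30 (T→A), site 33 (A→C), site 40 (C→G).
26 of the 40 comparable sites match, so the percent identity is 26/40 × 100 = 65.00%.

65.00%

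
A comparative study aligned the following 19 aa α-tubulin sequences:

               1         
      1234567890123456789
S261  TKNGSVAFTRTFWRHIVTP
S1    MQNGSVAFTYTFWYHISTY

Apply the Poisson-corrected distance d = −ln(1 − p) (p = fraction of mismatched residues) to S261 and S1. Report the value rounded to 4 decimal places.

0.3795

The sequences differ at positions 1 (T/M), 2 (K/Q), 10 (R/Y), 14 (R/Y), 17 (V/S), 19 (P/Y).
p = 6/19 = 0.315789.
d = −ln(1 − 0.315789) = −ln(0.684211) = 0.3795.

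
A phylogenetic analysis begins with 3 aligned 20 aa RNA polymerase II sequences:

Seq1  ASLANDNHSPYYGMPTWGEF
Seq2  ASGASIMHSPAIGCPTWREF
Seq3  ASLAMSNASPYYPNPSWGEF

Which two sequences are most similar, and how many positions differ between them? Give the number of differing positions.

6

Pairwise Hamming distances:
  Seq1 vs Seq2: 8
  Seq1 vs Seq3: 6
  Seq2 vs Seq3: 11
The smallest is 6, between Seq1 and Seq3.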